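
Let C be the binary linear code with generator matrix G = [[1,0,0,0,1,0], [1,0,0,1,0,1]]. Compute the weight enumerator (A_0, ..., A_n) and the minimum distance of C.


Weight distribution: A_0 = 1, A_2 = 1, A_3 = 2. Minimum distance d = 2.

Enumerate all 2^2 = 4 messages m ∈ F_2^2.
For each, compute codeword c = mG in F_2^6, then tally its weight.
  m = 00 → c = 000000, weight = 0.
  m = 10 → c = 100010, weight = 2.
  m = 01 → c = 100101, weight = 3.
  m = 11 → c = 000111, weight = 3.
Tally weights:
  weight 0: 1 codewords.
  weight 2: 1 codewords.
  weight 3: 2 codewords.
Minimum distance d = smallest w > 0 with A_w > 0 = 2.
Sanity: Σ A_w = 4 = 2^2 = 4 ✓.


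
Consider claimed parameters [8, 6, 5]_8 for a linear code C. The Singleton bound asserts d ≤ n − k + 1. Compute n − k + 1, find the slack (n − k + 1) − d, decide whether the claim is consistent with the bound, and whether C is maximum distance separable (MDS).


Singleton RHS = n − k + 1 = 3, slack = -2, bound violated (no such code; not MDS).

Singleton bound: d ≤ n − k + 1.
Here n = 8, k = 6, so n − k + 1 = 3.
Given d = 5, check d ≤ 3: NO.
Slack = (n − k + 1) − d = -2.
The slack is negative: d = 5 exceeds n − k + 1 = 3 by 2, so the Singleton bound is violated and no linear [8, 6, 5]_8 code can exist. In particular it is not MDS (MDS requires d = n − k + 1 exactly).
Description: the claimed parameters are [8, 6, 5]_8; such a code would be impossible (violates the Singleton bound).


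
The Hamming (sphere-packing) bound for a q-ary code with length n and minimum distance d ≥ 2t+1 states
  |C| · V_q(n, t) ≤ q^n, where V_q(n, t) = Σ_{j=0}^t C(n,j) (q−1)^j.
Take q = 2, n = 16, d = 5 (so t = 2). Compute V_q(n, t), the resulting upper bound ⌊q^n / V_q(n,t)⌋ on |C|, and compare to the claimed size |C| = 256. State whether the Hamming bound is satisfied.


V_q(n, t) = 137, q^n = 65536, Hamming bound = 478, |C| = 256 ≤ bound (satisfied).

Step 1: Compute V_q(n, t) = Σ_{j=0}^2 C(n, j) (q−1)^j.
  j = 0: C(16,0)·(1)^0 = 1·1 = 1.
  j = 1: C(16,1)·(1)^1 = 16·1 = 16.
  j = 2: C(16,2)·(1)^2 = 120·1 = 120.
  V_q(n, t) = 1 + 16 + 120 = 137.
Step 2: q^n = 2^16 = 65536.
Step 3: Hamming bound ⌊q^n / V_q(n,t)⌋ = ⌊65536/137⌋ = 478.
Step 4: Compare |C| = 256 to 478: satisfied.
The claimed |C| lies below the Hamming bound.


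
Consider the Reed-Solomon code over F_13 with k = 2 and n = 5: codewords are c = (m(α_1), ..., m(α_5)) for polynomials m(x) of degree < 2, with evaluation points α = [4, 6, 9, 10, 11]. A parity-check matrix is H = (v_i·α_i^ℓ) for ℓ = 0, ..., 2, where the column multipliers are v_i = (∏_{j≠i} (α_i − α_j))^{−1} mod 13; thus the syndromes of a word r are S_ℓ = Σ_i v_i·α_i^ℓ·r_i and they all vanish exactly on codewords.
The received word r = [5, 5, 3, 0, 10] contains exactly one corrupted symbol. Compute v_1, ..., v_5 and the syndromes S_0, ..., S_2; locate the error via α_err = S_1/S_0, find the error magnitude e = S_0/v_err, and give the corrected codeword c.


S = (11, 1, 6), error at position 2, error magnitude e = 6, c = [5, 12, 3, 0, 10].

Step 1: column multipliers v_i = (∏_{j≠i}(α_i − α_j))^{−1} mod 13.
  i = 1 (α = 4): (4−6)(4−9)(4−10)(4−11) = (−2)·(−5)·(−6)·(−7) = 420 ≡ 4, so v_1 = 4^{−1} = 10 (mod 13).
  i = 2 (α = 6): (6−4)(6−9)(6−10)(6−11) = 2·(−3)·(−4)·(−5) = −120 ≡ 10, so v_2 = 10^{−1} = 4 (mod 13).
  i = 3 (α = 9): (9−4)(9−6)(9−10)(9−11) = 5·3·(−1)·(−2) = 30 ≡ 4, so v_3 = 4^{−1} = 10 (mod 13).
  i = 4 (α = 10): (10−4)(10−6)(10−9)(10−11) = 6·4·1·(−1) = −24 ≡ 2, so v_4 = 2^{−1} = 7 (mod 13).
  i = 5 (α = 11): (11−4)(11−6)(11−9)(11−10) = 7·5·2·1 = 70 ≡ 5, so v_5 = 5^{−1} = 8 (mod 13).
  v = [10, 4, 10, 7, 8].
Step 2: syndromes of r = [5, 5, 3, 0, 10] (all sums mod 13).
  S_0 = Σ v_i r_i = 10·5 + 4·5 + 10·3 + 7·0 + 8·10 = 180 ≡ 11.
  S_1 = Σ v_i α_i r_i = 10·4·5 + 4·6·5 + 10·9·3 + 7·10·0 + 8·11·10 = 1470 ≡ 1.
  α_i^2 mod 13 = [3, 10, 3, 9, 4].
  S_2 = Σ v_i α_i^2 r_i = 10·3·5 + 4·10·5 + 10·3·3 + 7·9·0 + 8·4·10 = 760 ≡ 6.
  S = (11, 1, 6) ≠ 0, so r is not a codeword (an error is present).
Step 3: locate the error. For a single error e at position i, S_ℓ = v_i·e·α_i^ℓ, so α_err = S_1/S_0.
  S_0^{−1} = 11^{−1} = 6 (mod 13), so α_err = 1·6 = 6 ≡ 6 = α_2. Error position i = 2.
  Consistency check: S_2/S_1 = 6·1 = 6 ≡ 6 = α_err ✓ (single-error assumption holds).
Step 4: error magnitude e = S_0/v_2 = S_0·∏_{j≠2}(α_2 − α_j) = 11·10 = 110 ≡ 6 (mod 13).
Step 5: correct position 2: c_2 = r_2 − e = 5 − 6 ≡ 12 (mod 13). Hence c = [5, 12, 3, 0, 10].
  Check: interpolating c through the α_i gives m(x) = 4 + 10·x (degree < 2) with m(α_i) = c_i for every i, so c is indeed a codeword.


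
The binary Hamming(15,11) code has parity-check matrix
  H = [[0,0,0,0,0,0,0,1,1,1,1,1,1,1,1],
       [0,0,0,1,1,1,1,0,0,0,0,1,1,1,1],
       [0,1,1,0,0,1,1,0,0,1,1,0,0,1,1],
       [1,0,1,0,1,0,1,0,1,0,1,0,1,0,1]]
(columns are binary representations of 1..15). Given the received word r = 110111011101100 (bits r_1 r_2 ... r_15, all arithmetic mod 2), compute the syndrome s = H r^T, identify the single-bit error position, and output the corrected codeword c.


s = (1, 1, 1, 0)^T, error position = 14, corrected codeword c = 110111011101110

Compute s = H r^T mod 2 one row at a time:
  s_1 = 1 + 1 + 1 + 0 + 1 + 1 + 0 + 0 = 5 ≡ 1 (mod 2).
  s_2 = 1 + 1 + 1 + 0 + 1 + 1 + 0 + 0 = 5 ≡ 1 (mod 2).
  s_3 = 1 + 0 + 1 + 0 + 1 + 0 + 0 + 0 = 3 ≡ 1 (mod 2).
  s_4 = 1 + 0 + 1 + 0 + 1 + 0 + 1 + 0 = 4 ≡ 0 (mod 2).
s = (1, 1, 1, 0)^T — this equals column 14 of H (binary 1110), so error is at position 14.
Correct: flip bit 14 of r = 110111011101100 to get c = 110111011101110.


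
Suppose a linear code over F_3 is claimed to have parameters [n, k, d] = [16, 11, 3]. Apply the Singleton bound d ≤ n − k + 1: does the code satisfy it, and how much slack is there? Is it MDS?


Singleton RHS = n − k + 1 = 6, slack = 3, bound satisfied, not MDS.

Singleton bound: d ≤ n − k + 1.
Here n = 16, k = 11, so n − k + 1 = 6.
Given d = 3, check d ≤ 6: YES.
Slack = (n − k + 1) − d = 3.
The code is NOT MDS (slack = 3 > 0).
Description: the claimed parameters are [16, 11, 3]_3; such a code would be non-MDS.


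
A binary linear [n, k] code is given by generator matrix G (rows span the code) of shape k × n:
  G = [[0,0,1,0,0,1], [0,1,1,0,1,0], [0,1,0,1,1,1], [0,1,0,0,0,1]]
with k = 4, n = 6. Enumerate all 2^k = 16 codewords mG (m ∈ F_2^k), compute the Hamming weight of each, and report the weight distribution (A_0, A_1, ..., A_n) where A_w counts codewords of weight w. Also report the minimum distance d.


Weight distribution: A_0 = 1, A_1 = 2, A_2 = 4, A_3 = 6, A_4 = 3. Minimum distance d = 1.

Enumerate all 2^4 = 16 messages m ∈ F_2^4.
For each, compute codeword c = mG in F_2^6, then tally its weight.
  m = 0000 → c = 000000, weight = 0.
  m = 1000 → c = 001001, weight = 2.
  m = 0100 → c = 011010, weight = 3.
  m = 1100 → c = 010011, weight = 3.
  m = 0010 → c = 010111, weight = 4.
  m = 1010 → c = 011110, weight = 4.
  m = 0110 → c = 001101, weight = 3.
  m = 1110 → c = 000100, weight = 1.
  m = 0001 → c = 010001, weight = 2.
  m = 1001 → c = 011000, weight = 2.
  m = 0101 → c = 001011, weight = 3.
  m = 1101 → c = 000010, weight = 1.
  m = 0011 → c = 000110, weight = 2.
  m = 1011 → c = 001111, weight = 4.
  m = 0111 → c = 011100, weight = 3.
  m = 1111 → c = 010101, weight = 3.
Tally weights:
  weight 0: 1 codewords.
  weight 1: 2 codewords.
  weight 2: 4 codewords.
  weight 3: 6 codewords.
  weight 4: 3 codewords.
Minimum distance d = smallest w > 0 with A_w > 0 = 1.
Sanity: Σ A_w = 16 = 2^4 = 16 ✓.


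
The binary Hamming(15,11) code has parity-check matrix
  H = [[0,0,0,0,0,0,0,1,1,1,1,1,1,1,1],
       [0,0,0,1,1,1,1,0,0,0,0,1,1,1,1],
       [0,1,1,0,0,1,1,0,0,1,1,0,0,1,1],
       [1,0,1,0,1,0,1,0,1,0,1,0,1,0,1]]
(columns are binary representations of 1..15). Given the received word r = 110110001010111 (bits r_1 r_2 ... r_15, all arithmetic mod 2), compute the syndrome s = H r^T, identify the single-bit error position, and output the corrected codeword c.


s = (1, 1, 0, 0)^T, error position = 12, corrected codeword c = 110110001011111

Compute s = H r^T mod 2 one row at a time:
  s_1 = 0 + 1 + 0 + 1 + 0 + 1 + 1 + 1 = 5 ≡ 1 (mod 2).
  s_2 = 1 + 1 + 0 + 0 + 0 + 1 + 1 + 1 = 5 ≡ 1 (mod 2).
  s_3 = 1 + 0 + 0 + 0 + 0 + 1 + 1 + 1 = 4 ≡ 0 (mod 2).
  s_4 = 1 + 0 + 1 + 0 + 1 + 1 + 1 + 1 = 6 ≡ 0 (mod 2).
s = (1, 1, 0, 0)^T — this equals column 12 of H (binary 1100), so error is at position 12.
Correct: flip bit 12 of r = 110110001010111 to get c = 110110001011111.


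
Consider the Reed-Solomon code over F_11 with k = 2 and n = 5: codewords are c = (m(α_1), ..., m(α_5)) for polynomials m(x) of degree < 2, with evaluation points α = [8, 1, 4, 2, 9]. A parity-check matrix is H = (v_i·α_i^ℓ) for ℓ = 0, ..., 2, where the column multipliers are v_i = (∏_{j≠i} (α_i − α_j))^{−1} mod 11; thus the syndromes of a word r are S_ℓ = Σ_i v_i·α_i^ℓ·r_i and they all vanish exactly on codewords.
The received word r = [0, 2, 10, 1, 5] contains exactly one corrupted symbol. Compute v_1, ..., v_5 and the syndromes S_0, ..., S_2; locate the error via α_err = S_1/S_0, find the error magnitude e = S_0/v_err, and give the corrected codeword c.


S = (2, 5, 7), error at position 1, error magnitude e = 5, c = [6, 2, 10, 1, 5].

Step 1: column multipliers v_i = (∏_{j≠i}(α_i − α_j))^{−1} mod 11.
  i = 1 (α = 8): (8−1)(8−4)(8−2)(8−9) = 7·4·6·(−1) = −168 ≡ 8, so v_1 = 8^{−1} = 7 (mod 11).
  i = 2 (α = 1): (1−8)(1−4)(1−2)(1−9) = (−7)·(−3)·(−1)·(−8) = 168 ≡ 3, so v_2 = 3^{−1} = 4 (mod 11).
  i = 3 (α = 4): (4−8)(4−1)(4−2)(4−9) = (−4)·3·2·(−5) = 120 ≡ 10, so v_3 = 10^{−1} = 10 (mod 11).
  i = 4 (α = 2): (2−8)(2−1)(2−4)(2−9) = (−6)·1·(−2)·(−7) = −84 ≡ 4, so v_4 = 4^{−1} = 3 (mod 11).
  i = 5 (α = 9): (9−8)(9−1)(9−4)(9−2) = 1·8·5·7 = 280 ≡ 5, so v_5 = 5^{−1} = 9 (mod 11).
  v = [7, 4, 10, 3, 9].
Step 2: syndromes of r = [0, 2, 10, 1, 5] (all sums mod 11).
  S_0 = Σ v_i r_i = 7·0 + 4·2 + 10·10 + 3·1 + 9·5 = 156 ≡ 2.
  S_1 = Σ v_i α_i r_i = 7·8·0 + 4·1·2 + 10·4·10 + 3·2·1 + 9·9·5 = 819 ≡ 5.
  α_i^2 mod 11 = [9, 1, 5, 4, 4].
  S_2 = Σ v_i α_i^2 r_i = 7·9·0 + 4·1·2 + 10·5·10 + 3·4·1 + 9·4·5 = 700 ≡ 7.
  S = (2, 5, 7) ≠ 0, so r is not a codeword (an error is present).
Step 3: locate the error. For a single error e at position i, S_ℓ = v_i·e·α_i^ℓ, so α_err = S_1/S_0.
  S_0^{−1} = 2^{−1} = 6 (mod 11), so α_err = 5·6 = 30 ≡ 8 = α_1. Error position i = 1.
  Consistency check: S_2/S_1 = 7·9 = 63 ≡ 8 = α_err ✓ (single-error assumption holds).
Step 4: error magnitude e = S_0/v_1 = S_0·∏_{j≠1}(α_1 − α_j) = 2·8 = 16 ≡ 5 (mod 11).
Step 5: correct position 1: c_1 = r_1 − e = 0 − 5 ≡ 6 (mod 11). Hence c = [6, 2, 10, 1, 5].
  Check: interpolating c through the α_i gives m(x) = 3 + 10·x (degree < 2) with m(α_i) = c_i for every i, so c is indeed a codeword.


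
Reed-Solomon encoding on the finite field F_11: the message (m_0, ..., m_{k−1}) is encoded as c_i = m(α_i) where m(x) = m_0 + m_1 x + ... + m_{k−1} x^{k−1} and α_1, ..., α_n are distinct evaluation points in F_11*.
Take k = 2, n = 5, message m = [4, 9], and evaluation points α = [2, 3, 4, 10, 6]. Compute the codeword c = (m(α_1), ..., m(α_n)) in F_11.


c = [0, 9, 7, 6, 3]

Message polynomial: m(x) = 4 + 9·x (mod 11).
For each evaluation point α_i, compute m(α_i) mod 11:
  α_1 = 2: Horner steps 9 → 0, so m(2) = 0.
  α_2 = 3: Horner steps 9 → 9, so m(3) = 9.
  α_3 = 4: Horner steps 9 → 7, so m(4) = 7.
  α_4 = 10: Horner steps 9 → 6, so m(10) = 6.
  α_5 = 6: Horner steps 9 → 3, so m(6) = 3.
Codeword c = [0, 9, 7, 6, 3] ∈ F_11^5.


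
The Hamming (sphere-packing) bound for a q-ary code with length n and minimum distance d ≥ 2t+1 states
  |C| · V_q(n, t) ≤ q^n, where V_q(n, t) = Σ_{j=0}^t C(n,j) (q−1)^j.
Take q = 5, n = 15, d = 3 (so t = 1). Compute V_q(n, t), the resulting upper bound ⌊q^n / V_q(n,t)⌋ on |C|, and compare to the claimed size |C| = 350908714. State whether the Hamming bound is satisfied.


V_q(n, t) = 61, q^n = 30517578125, Hamming bound = 500288165, |C| = 350908714 ≤ bound (satisfied).

Step 1: Compute V_q(n, t) = Σ_{j=0}^1 C(n, j) (q−1)^j.
  j = 0: C(15,0)·(4)^0 = 1·1 = 1.
  j = 1: C(15,1)·(4)^1 = 15·4 = 60.
  V_q(n, t) = 1 + 60 = 61.
Step 2: q^n = 5^15 = 30517578125.
Step 3: Hamming bound ⌊q^n / V_q(n,t)⌋ = ⌊30517578125/61⌋ = 500288165.
Step 4: Compare |C| = 350908714 to 500288165: satisfied.
The claimed |C| lies below the Hamming bound.


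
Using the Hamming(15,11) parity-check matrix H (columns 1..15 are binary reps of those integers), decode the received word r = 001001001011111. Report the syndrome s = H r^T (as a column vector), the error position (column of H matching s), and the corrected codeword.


s = (0, 1, 1, 1)^T, error position = 7, corrected codeword c = 001001101011111

Compute s = H r^T mod 2 one row at a time:
  s_1 = 0 + 1 + 0 + 1 + 1 + 1 + 1 + 1 = 6 ≡ 0 (mod 2).
  s_2 = 0 + 0 + 1 + 0 + 1 + 1 + 1 + 1 = 5 ≡ 1 (mod 2).
  s_3 = 0 + 1 + 1 + 0 + 0 + 1 + 1 + 1 = 5 ≡ 1 (mod 2).
  s_4 = 0 + 1 + 0 + 0 + 1 + 1 + 1 + 1 = 5 ≡ 1 (mod 2).
s = (0, 1, 1, 1)^T — this equals column 7 of H (binary 0111), so error is at position 7.
Correct: flip bit 7 of r = 001001001011111 to get c = 001001101011111.


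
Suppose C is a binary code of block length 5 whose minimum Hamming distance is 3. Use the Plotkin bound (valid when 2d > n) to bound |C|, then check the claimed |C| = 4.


Plotkin bound M ≤ 6; given |C| = 4 ≤ bound (satisfied).

Check applicability: 2d = 6, n = 5.
2d − n = 1 > 0, so Plotkin applies.
Compute d/(2d−n) = 3/1 ≈ 3.0000.
⌊d/(2d−n)⌋ = 3.
Plotkin bound: M ≤ 2·3 = 6.
Given |C| = 4, check: satisfied.
This |C| is below the Plotkin bound.


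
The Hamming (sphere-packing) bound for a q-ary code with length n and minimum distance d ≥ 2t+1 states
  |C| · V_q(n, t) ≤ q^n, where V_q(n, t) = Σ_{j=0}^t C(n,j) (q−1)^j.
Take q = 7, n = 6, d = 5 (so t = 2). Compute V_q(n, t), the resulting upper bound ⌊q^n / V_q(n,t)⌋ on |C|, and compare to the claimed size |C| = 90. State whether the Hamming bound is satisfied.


V_q(n, t) = 577, q^n = 117649, Hamming bound = 203, |C| = 90 ≤ bound (satisfied).

Step 1: Compute V_q(n, t) = Σ_{j=0}^2 C(n, j) (q−1)^j.
  j = 0: C(6,0)·(6)^0 = 1·1 = 1.
  j = 1: C(6,1)·(6)^1 = 6·6 = 36.
  j = 2: C(6,2)·(6)^2 = 15·36 = 540.
  V_q(n, t) = 1 + 36 + 540 = 577.
Step 2: q^n = 7^6 = 117649.
Step 3: Hamming bound ⌊q^n / V_q(n,t)⌋ = ⌊117649/577⌋ = 203.
Step 4: Compare |C| = 90 to 203: satisfied.
The claimed |C| lies below the Hamming bound.


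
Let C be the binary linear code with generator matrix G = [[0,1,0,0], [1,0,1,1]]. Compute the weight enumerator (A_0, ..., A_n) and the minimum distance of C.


Weight distribution: A_0 = 1, A_1 = 1, A_3 = 1, A_4 = 1. Minimum distance d = 1.

Enumerate all 2^2 = 4 messages m ∈ F_2^2.
For each, compute codeword c = mG in F_2^4, then tally its weight.
  m = 00 → c = 0000, weight = 0.
  m = 10 → c = 0100, weight = 1.
  m = 01 → c = 1011, weight = 3.
  m = 11 → c = 1111, weight = 4.
Tally weights:
  weight 0: 1 codewords.
  weight 1: 1 codewords.
  weight 3: 1 codewords.
  weight 4: 1 codewords.
Minimum distance d = smallest w > 0 with A_w > 0 = 1.
Sanity: Σ A_w = 4 = 2^2 = 4 ✓.


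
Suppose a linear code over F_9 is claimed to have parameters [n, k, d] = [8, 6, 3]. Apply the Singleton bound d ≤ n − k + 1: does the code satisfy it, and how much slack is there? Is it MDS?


Singleton RHS = n − k + 1 = 3, slack = 0, bound satisfied, MDS.

Singleton bound: d ≤ n − k + 1.
Here n = 8, k = 6, so n − k + 1 = 3.
Given d = 3, check d ≤ 3: YES.
Slack = (n − k + 1) − d = 0.
The code is MDS (slack = 0).
Description: the claimed parameters are [8, 6, 3]_9; such a code would be MDS (meets Singleton bound).


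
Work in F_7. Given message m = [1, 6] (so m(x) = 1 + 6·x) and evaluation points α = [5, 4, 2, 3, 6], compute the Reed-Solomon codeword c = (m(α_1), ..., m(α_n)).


c = [3, 4, 6, 5, 2]

Message polynomial: m(x) = 1 + 6·x (mod 7).
For each evaluation point α_i, compute m(α_i) mod 7:
  α_1 = 5: Horner steps 6 → 3, so m(5) = 3.
  α_2 = 4: Horner steps 6 → 4, so m(4) = 4.
  α_3 = 2: Horner steps 6 → 6, so m(2) = 6.
  α_4 = 3: Horner steps 6 → 5, so m(3) = 5.
  α_5 = 6: Horner steps 6 → 2, so m(6) = 2.
Codeword c = [3, 4, 6, 5, 2] ∈ F_7^5.


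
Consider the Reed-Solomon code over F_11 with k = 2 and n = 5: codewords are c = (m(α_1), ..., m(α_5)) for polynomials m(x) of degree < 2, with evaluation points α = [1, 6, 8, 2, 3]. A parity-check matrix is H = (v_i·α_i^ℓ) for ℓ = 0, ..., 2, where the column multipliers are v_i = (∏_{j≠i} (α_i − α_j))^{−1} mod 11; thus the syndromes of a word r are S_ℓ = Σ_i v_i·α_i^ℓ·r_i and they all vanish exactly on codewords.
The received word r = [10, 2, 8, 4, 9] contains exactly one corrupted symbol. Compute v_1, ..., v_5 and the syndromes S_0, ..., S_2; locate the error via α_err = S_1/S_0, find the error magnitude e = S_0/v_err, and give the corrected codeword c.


S = (9, 6, 4), error at position 3, error magnitude e = 7, c = [10, 2, 1, 4, 9].

Step 1: column multipliers v_i = (∏_{j≠i}(α_i − α_j))^{−1} mod 11.
  i = 1 (α = 1): (1−6)(1−8)(1−2)(1−3) = (−5)·(−7)·(−1)·(−2) = 70 ≡ 4, so v_1 = 4^{−1} = 3 (mod 11).
  i = 2 (α = 6): (6−1)(6−8)(6−2)(6−3) = 5·(−2)·4·3 = −120 ≡ 1, so v_2 = 1^{−1} = 1 (mod 11).
  i = 3 (α = 8): (8−1)(8−6)(8−2)(8−3) = 7·2·6·5 = 420 ≡ 2, so v_3 = 2^{−1} = 6 (mod 11).
  i = 4 (α = 2): (2−1)(2−6)(2−8)(2−3) = 1·(−4)·(−6)·(−1) = −24 ≡ 9, so v_4 = 9^{−1} = 5 (mod 11).
  i = 5 (α = 3): (3−1)(3−6)(3−8)(3−2) = 2·(−3)·(−5)·1 = 30 ≡ 8, so v_5 = 8^{−1} = 7 (mod 11).
  v = [3, 1, 6, 5, 7].
Step 2: syndromes of r = [10, 2, 8, 4, 9] (all sums mod 11).
  S_0 = Σ v_i r_i = 3·10 + 1·2 + 6·8 + 5·4 + 7·9 = 163 ≡ 9.
  S_1 = Σ v_i α_i r_i = 3·1·10 + 1·6·2 + 6·8·8 + 5·2·4 + 7·3·9 = 655 ≡ 6.
  α_i^2 mod 11 = [1, 3, 9, 4, 9].
  S_2 = Σ v_i α_i^2 r_i = 3·1·10 + 1·3·2 + 6·9·8 + 5·4·4 + 7·9·9 = 1115 ≡ 4.
  S = (9, 6, 4) ≠ 0, so r is not a codeword (an error is present).
Step 3: locate the error. For a single error e at position i, S_ℓ = v_i·e·α_i^ℓ, so α_err = S_1/S_0.
  S_0^{−1} = 9^{−1} = 5 (mod 11), so α_err = 6·5 = 30 ≡ 8 = α_3. Error position i = 3.
  Consistency check: S_2/S_1 = 4·2 = 8 ≡ 8 = α_err ✓ (single-error assumption holds).
Step 4: error magnitude e = S_0/v_3 = S_0·∏_{j≠3}(α_3 − α_j) = 9·2 = 18 ≡ 7 (mod 11).
Step 5: correct position 3: c_3 = r_3 − e = 8 − 7 ≡ 1 (mod 11). Hence c = [10, 2, 1, 4, 9].
  Check: interpolating c through the α_i gives m(x) = 5 + 5·x (degree < 2) with m(α_i) = c_i for every i, so c is indeed a codeword.


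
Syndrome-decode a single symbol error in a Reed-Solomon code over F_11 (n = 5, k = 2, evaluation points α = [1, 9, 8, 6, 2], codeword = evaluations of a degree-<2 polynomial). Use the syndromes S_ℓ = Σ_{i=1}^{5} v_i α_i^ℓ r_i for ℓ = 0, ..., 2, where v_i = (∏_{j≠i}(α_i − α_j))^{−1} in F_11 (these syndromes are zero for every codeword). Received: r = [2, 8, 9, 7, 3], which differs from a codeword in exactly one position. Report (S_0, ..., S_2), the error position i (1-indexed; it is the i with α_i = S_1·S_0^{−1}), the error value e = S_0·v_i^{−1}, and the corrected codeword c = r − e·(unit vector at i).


S = (3, 5, 1), error at position 2, error magnitude e = 9, c = [2, 10, 9, 7, 3].

Step 1: column multipliers v_i = (∏_{j≠i}(α_i − α_j))^{−1} mod 11.
  i = 1 (α = 1): (1−9)(1−8)(1−6)(1−2) = (−8)·(−7)·(−5)·(−1) = 280 ≡ 5, so v_1 = 5^{−1} = 9 (mod 11).
  i = 2 (α = 9): (9−1)(9−8)(9−6)(9−2) = 8·1·3·7 = 168 ≡ 3, so v_2 = 3^{−1} = 4 (mod 11).
  i = 3 (α = 8): (8−1)(8−9)(8−6)(8−2) = 7·(−1)·2·6 = −84 ≡ 4, so v_3 = 4^{−1} = 3 (mod 11).
  i = 4 (α = 6): (6−1)(6−9)(6−8)(6−2) = 5·(−3)·(−2)·4 = 120 ≡ 10, so v_4 = 10^{−1} = 10 (mod 11).
  i = 5 (α = 2): (2−1)(2−9)(2−8)(2−6) = 1·(−7)·(−6)·(−4) = −168 ≡ 8, so v_5 = 8^{−1} = 7 (mod 11).
  v = [9, 4, 3, 10, 7].
Step 2: syndromes of r = [2, 8, 9, 7, 3] (all sums mod 11).
  S_0 = Σ v_i r_i = 9·2 + 4·8 + 3·9 + 10·7 + 7·3 = 168 ≡ 3.
  S_1 = Σ v_i α_i r_i = 9·1·2 + 4·9·8 + 3·8·9 + 10·6·7 + 7·2·3 = 984 ≡ 5.
  α_i^2 mod 11 = [1, 4, 9, 3, 4].
  S_2 = Σ v_i α_i^2 r_i = 9·1·2 + 4·4·8 + 3·9·9 + 10·3·7 + 7·4·3 = 683 ≡ 1.
  S = (3, 5, 1) ≠ 0, so r is not a codeword (an error is present).
Step 3: locate the error. For a single error e at position i, S_ℓ = v_i·e·α_i^ℓ, so α_err = S_1/S_0.
  S_0^{−1} = 3^{−1} = 4 (mod 11), so α_err = 5·4 = 20 ≡ 9 = α_2. Error position i = 2.
  Consistency check: S_2/S_1 = 1·9 = 9 ≡ 9 = α_err ✓ (single-error assumption holds).
Step 4: error magnitude e = S_0/v_2 = S_0·∏_{j≠2}(α_2 − α_j) = 3·3 = 9 ≡ 9 (mod 11).
Step 5: correct position 2: c_2 = r_2 − e = 8 − 9 ≡ 10 (mod 11). Hence c = [2, 10, 9, 7, 3].
  Check: interpolating c through the α_i gives m(x) = 1 + 1·x (degree < 2) with m(α_i) = c_i for every i, so c is indeed a codeword.


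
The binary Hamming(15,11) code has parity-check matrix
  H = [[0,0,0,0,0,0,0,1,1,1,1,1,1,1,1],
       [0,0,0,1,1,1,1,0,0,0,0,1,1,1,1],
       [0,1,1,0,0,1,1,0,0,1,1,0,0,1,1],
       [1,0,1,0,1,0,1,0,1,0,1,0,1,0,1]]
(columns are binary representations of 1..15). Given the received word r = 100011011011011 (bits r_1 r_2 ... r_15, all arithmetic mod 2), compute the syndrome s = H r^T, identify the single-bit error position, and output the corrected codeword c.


s = (0, 1, 0, 1)^T, error position = 5, corrected codeword c = 100001011011011

Compute s = H r^T mod 2 one row at a time:
  s_1 = 1 + 1 + 0 + 1 + 1 + 0 + 1 + 1 = 6 ≡ 0 (mod 2).
  s_2 = 0 + 1 + 1 + 0 + 1 + 0 + 1 + 1 = 5 ≡ 1 (mod 2).
  s_3 = 0 + 0 + 1 + 0 + 0 + 1 + 1 + 1 = 4 ≡ 0 (mod 2).
  s_4 = 1 + 0 + 1 + 0 + 1 + 1 + 0 + 1 = 5 ≡ 1 (mod 2).
s = (0, 1, 0, 1)^T — this equals column 5 of H (binary 0101), so error is at position 5.
Correct: flip bit 5 of r = 100011011011011 to get c = 100001011011011.


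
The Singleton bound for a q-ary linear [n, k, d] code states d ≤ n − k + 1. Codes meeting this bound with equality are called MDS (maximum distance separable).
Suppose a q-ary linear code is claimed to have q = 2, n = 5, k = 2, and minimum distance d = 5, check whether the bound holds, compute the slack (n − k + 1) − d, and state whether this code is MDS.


Singleton RHS = n − k + 1 = 4, slack = -1, bound violated (no such code; not MDS).

Singleton bound: d ≤ n − k + 1.
Here n = 5, k = 2, so n − k + 1 = 4.
Given d = 5, check d ≤ 4: NO.
Slack = (n − k + 1) − d = -1.
The slack is negative: d = 5 exceeds n − k + 1 = 4 by 1, so the Singleton bound is violated and no linear [5, 2, 5]_2 code can exist. In particular it is not MDS (MDS requires d = n − k + 1 exactly).
Description: the claimed parameters are [5, 2, 5]_2; such a code would be impossible (violates the Singleton bound).


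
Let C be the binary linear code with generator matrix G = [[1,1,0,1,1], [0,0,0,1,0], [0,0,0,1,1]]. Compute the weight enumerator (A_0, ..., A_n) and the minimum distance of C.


Weight distribution: A_0 = 1, A_1 = 2, A_2 = 2, A_3 = 2, A_4 = 1. Minimum distance d = 1.

Enumerate all 2^3 = 8 messages m ∈ F_2^3.
For each, compute codeword c = mG in F_2^5, then tally its weight.
  m = 000 → c = 00000, weight = 0.
  m = 100 → c = 11011, weight = 4.
  m = 010 → c = 00010, weight = 1.
  m = 110 → c = 11001, weight = 3.
  m = 001 → c = 00011, weight = 2.
  m = 101 → c = 11000, weight = 2.
  m = 011 → c = 00001, weight = 1.
  m = 111 → c = 11010, weight = 3.
Tally weights:
  weight 0: 1 codewords.
  weight 1: 2 codewords.
  weight 2: 2 codewords.
  weight 3: 2 codewords.
  weight 4: 1 codewords.
Minimum distance d = smallest w > 0 with A_w > 0 = 1.
Sanity: Σ A_w = 8 = 2^3 = 8 ✓.


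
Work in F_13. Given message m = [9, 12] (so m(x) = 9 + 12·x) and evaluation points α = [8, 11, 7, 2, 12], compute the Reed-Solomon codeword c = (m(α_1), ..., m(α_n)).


c = [1, 11, 2, 7, 10]

Message polynomial: m(x) = 9 + 12·x (mod 13).
For each evaluation point α_i, compute m(α_i) mod 13:
  α_1 = 8: Horner steps 12 → 1, so m(8) = 1.
  α_2 = 11: Horner steps 12 → 11, so m(11) = 11.
  α_3 = 7: Horner steps 12 → 2, so m(7) = 2.
  α_4 = 2: Horner steps 12 → 7, so m(2) = 7.
  α_5 = 12: Horner steps 12 → 10, so m(12) = 10.
Codeword c = [1, 11, 2, 7, 10] ∈ F_13^5.


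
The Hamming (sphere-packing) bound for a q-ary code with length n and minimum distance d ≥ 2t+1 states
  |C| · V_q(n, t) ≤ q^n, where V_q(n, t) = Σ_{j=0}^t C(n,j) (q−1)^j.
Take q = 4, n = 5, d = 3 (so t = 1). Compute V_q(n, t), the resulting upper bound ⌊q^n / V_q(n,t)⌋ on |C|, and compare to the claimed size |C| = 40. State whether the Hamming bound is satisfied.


V_q(n, t) = 16, q^n = 1024, Hamming bound = 64, |C| = 40 ≤ bound (satisfied).

Step 1: Compute V_q(n, t) = Σ_{j=0}^1 C(n, j) (q−1)^j.
  j = 0: C(5,0)·(3)^0 = 1·1 = 1.
  j = 1: C(5,1)·(3)^1 = 5·3 = 15.
  V_q(n, t) = 1 + 15 = 16.
Step 2: q^n = 4^5 = 1024.
Step 3: Hamming bound ⌊q^n / V_q(n,t)⌋ = ⌊1024/16⌋ = 64.
Step 4: Compare |C| = 40 to 64: satisfied.
The claimed |C| lies below the Hamming bound.


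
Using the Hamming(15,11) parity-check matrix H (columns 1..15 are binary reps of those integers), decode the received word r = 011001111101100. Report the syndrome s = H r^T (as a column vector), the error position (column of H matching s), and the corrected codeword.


s = (1, 0, 1, 0)^T, error position = 10, corrected codeword c = 011001111001100

Compute s = H r^T mod 2 one row at a time:
  s_1 = 1 + 1 + 1 + 0 + 1 + 1 + 0 + 0 = 5 ≡ 1 (mod 2).
  s_2 = 0 + 0 + 1 + 1 + 1 + 1 + 0 + 0 = 4 ≡ 0 (mod 2).
  s_3 = 1 + 1 + 1 + 1 + 1 + 0 + 0 + 0 = 5 ≡ 1 (mod 2).
  s_4 = 0 + 1 + 0 + 1 + 1 + 0 + 1 + 0 = 4 ≡ 0 (mod 2).
s = (1, 0, 1, 0)^T — this equals column 10 of H (binary 1010), so error is at position 10.
Correct: flip bit 10 of r = 011001111101100 to get c = 011001111001100.


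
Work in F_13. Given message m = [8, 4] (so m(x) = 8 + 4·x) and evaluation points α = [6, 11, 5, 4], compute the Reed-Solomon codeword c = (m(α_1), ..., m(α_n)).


c = [6, 0, 2, 11]

Message polynomial: m(x) = 8 + 4·x (mod 13).
For each evaluation point α_i, compute m(α_i) mod 13:
  α_1 = 6: Horner steps 4 → 6, so m(6) = 6.
  α_2 = 11: Horner steps 4 → 0, so m(11) = 0.
  α_3 = 5: Horner steps 4 → 2, so m(5) = 2.
  α_4 = 4: Horner steps 4 → 11, so m(4) = 11.
Codeword c = [6, 0, 2, 11] ∈ F_13^4.


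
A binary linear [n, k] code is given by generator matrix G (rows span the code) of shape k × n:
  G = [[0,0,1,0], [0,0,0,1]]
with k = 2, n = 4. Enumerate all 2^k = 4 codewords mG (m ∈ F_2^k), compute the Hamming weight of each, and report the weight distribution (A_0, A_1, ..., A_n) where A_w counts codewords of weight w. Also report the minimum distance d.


Weight distribution: A_0 = 1, A_1 = 2, A_2 = 1. Minimum distance d = 1.

Enumerate all 2^2 = 4 messages m ∈ F_2^2.
For each, compute codeword c = mG in F_2^4, then tally its weight.
  m = 00 → c = 0000, weight = 0.
  m = 10 → c = 0010, weight = 1.
  m = 01 → c = 0001, weight = 1.
  m = 11 → c = 0011, weight = 2.
Tally weights:
  weight 0: 1 codewords.
  weight 1: 2 codewords.
  weight 2: 1 codewords.
Minimum distance d = smallest w > 0 with A_w > 0 = 1.
Sanity: Σ A_w = 4 = 2^2 = 4 ✓.


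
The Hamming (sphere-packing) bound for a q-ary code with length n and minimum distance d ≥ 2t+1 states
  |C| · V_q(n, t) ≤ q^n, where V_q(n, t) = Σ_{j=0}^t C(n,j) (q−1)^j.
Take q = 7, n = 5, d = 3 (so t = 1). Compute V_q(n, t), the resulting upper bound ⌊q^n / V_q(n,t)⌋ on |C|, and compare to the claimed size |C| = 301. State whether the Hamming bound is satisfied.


V_q(n, t) = 31, q^n = 16807, Hamming bound = 542, |C| = 301 ≤ bound (satisfied).

Step 1: Compute V_q(n, t) = Σ_{j=0}^1 C(n, j) (q−1)^j.
  j = 0: C(5,0)·(6)^0 = 1·1 = 1.
  j = 1: C(5,1)·(6)^1 = 5·6 = 30.
  V_q(n, t) = 1 + 30 = 31.
Step 2: q^n = 7^5 = 16807.
Step 3: Hamming bound ⌊q^n / V_q(n,t)⌋ = ⌊16807/31⌋ = 542.
Step 4: Compare |C| = 301 to 542: satisfied.
The claimed |C| lies below the Hamming bound.


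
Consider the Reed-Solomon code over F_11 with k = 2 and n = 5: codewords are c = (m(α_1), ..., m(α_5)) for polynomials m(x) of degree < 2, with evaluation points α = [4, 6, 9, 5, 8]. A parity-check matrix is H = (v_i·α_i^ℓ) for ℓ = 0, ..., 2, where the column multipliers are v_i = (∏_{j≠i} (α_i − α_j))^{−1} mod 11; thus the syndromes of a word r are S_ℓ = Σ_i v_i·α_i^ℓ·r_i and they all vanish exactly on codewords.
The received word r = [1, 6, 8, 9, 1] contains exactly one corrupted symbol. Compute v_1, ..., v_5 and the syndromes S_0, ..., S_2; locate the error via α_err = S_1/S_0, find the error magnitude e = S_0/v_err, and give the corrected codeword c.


S = (5, 7, 1), error at position 5, error magnitude e = 1, c = [1, 6, 8, 9, 0].

Step 1: column multipliers v_i = (∏_{j≠i}(α_i − α_j))^{−1} mod 11.
  i = 1 (α = 4): (4−6)(4−9)(4−5)(4−8) = (−2)·(−5)·(−1)·(−4) = 40 ≡ 7, so v_1 = 7^{−1} = 8 (mod 11).
  i = 2 (α = 6): (6−4)(6−9)(6−5)(6−8) = 2·(−3)·1·(−2) = 12 ≡ 1, so v_2 = 1^{−1} = 1 (mod 11).
  i = 3 (α = 9): (9−4)(9−6)(9−5)(9−8) = 5·3·4·1 = 60 ≡ 5, so v_3 = 5^{−1} = 9 (mod 11).
  i = 4 (α = 5): (5−4)(5−6)(5−9)(5−8) = 1·(−1)·(−4)·(−3) = −12 ≡ 10, so v_4 = 10^{−1} = 10 (mod 11).
  i = 5 (α = 8): (8−4)(8−6)(8−9)(8−5) = 4·2·(−1)·3 = −24 ≡ 9, so v_5 = 9^{−1} = 5 (mod 11).
  v = [8, 1, 9, 10, 5].
Step 2: syndromes of r = [1, 6, 8, 9, 1] (all sums mod 11).
  S_0 = Σ v_i r_i = 8·1 + 1·6 + 9·8 + 10·9 + 5·1 = 181 ≡ 5.
  S_1 = Σ v_i α_i r_i = 8·4·1 + 1·6·6 + 9·9·8 + 10·5·9 + 5·8·1 = 1206 ≡ 7.
  α_i^2 mod 11 = [5, 3, 4, 3, 9].
  S_2 = Σ v_i α_i^2 r_i = 8·5·1 + 1·3·6 + 9·4·8 + 10·3·9 + 5·9·1 = 661 ≡ 1.
  S = (5, 7, 1) ≠ 0, so r is not a codeword (an error is present).
Step 3: locate the error. For a single error e at position i, S_ℓ = v_i·e·α_i^ℓ, so α_err = S_1/S_0.
  S_0^{−1} = 5^{−1} = 9 (mod 11), so α_err = 7·9 = 63 ≡ 8 = α_5. Error position i = 5.
  Consistency check: S_2/S_1 = 1·8 = 8 ≡ 8 = α_err ✓ (single-error assumption holds).
Step 4: error magnitude e = S_0/v_5 = S_0·∏_{j≠5}(α_5 − α_j) = 5·9 = 45 ≡ 1 (mod 11).
Step 5: correct position 5: c_5 = r_5 − e = 1 − 1 ≡ 0 (mod 11). Hence c = [1, 6, 8, 9, 0].
  Check: interpolating c through the α_i gives m(x) = 2 + 8·x (degree < 2) with m(α_i) = c_i for every i, so c is indeed a codeword.


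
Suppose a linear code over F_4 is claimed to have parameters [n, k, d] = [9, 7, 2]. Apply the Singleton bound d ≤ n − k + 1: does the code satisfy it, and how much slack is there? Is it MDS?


Singleton RHS = n − k + 1 = 3, slack = 1, bound satisfied, not MDS.

Singleton bound: d ≤ n − k + 1.
Here n = 9, k = 7, so n − k + 1 = 3.
Given d = 2, check d ≤ 3: YES.
Slack = (n − k + 1) − d = 1.
The code is NOT MDS (slack = 1 > 0).
Description: the claimed parameters are [9, 7, 2]_4; such a code would be non-MDS.


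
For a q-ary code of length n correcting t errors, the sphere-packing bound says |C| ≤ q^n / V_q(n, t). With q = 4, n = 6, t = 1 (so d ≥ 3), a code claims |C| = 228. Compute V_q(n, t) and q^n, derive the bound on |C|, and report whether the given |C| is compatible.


V_q(n, t) = 19, q^n = 4096, Hamming bound = 215, |C| = 228 > bound (violated).

Step 1: Compute V_q(n, t) = Σ_{j=0}^1 C(n, j) (q−1)^j.
  j = 0: C(6,0)·(3)^0 = 1·1 = 1.
  j = 1: C(6,1)·(3)^1 = 6·3 = 18.
  V_q(n, t) = 1 + 18 = 19.
Step 2: q^n = 4^6 = 4096.
Step 3: Hamming bound ⌊q^n / V_q(n,t)⌋ = ⌊4096/19⌋ = 215.
Step 4: Compare |C| = 228 to 215: violated.
The claimed |C| lies above the Hamming bound, so no 4-ary code of length 6 with d ≥ 3 can have 228 codewords.


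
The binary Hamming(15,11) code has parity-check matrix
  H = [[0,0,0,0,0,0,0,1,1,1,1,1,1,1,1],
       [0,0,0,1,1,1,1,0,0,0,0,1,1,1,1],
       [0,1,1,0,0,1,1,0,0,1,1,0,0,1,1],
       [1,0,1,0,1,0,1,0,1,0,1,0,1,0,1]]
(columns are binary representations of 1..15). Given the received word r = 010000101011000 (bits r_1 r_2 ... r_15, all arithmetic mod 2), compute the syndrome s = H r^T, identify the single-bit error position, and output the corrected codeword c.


s = (1, 0, 1, 1)^T, error position = 11, corrected codeword c = 010000101001000

Compute s = H r^T mod 2 one row at a time:
  s_1 = 0 + 1 + 0 + 1 + 1 + 0 + 0 + 0 = 3 ≡ 1 (mod 2).
  s_2 = 0 + 0 + 0 + 1 + 1 + 0 + 0 + 0 = 2 ≡ 0 (mod 2).
  s_3 = 1 + 0 + 0 + 1 + 0 + 1 + 0 + 0 = 3 ≡ 1 (mod 2).
  s_4 = 0 + 0 + 0 + 1 + 1 + 1 + 0 + 0 = 3 ≡ 1 (mod 2).
s = (1, 0, 1, 1)^T — this equals column 11 of H (binary 1011), so error is at position 11.
Correct: flip bit 11 of r = 010000101011000 to get c = 010000101001000.


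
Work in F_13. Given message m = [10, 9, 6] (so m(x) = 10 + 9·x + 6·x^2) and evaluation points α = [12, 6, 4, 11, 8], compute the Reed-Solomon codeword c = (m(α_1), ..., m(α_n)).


c = [7, 7, 12, 3, 11]

Message polynomial: m(x) = 10 + 9·x + 6·x^2 (mod 13).
For each evaluation point α_i, compute m(α_i) mod 13:
  α_1 = 12: Horner steps 6 → 3 → 7, so m(12) = 7.
  α_2 = 6: Horner steps 6 → 6 → 7, so m(6) = 7.
  α_3 = 4: Horner steps 6 → 7 → 12, so m(4) = 12.
  α_4 = 11: Horner steps 6 → 10 → 3, so m(11) = 3.
  α_5 = 8: Horner steps 6 → 5 → 11, so m(8) = 11.
Codeword c = [7, 7, 12, 3, 11] ∈ F_13^5.


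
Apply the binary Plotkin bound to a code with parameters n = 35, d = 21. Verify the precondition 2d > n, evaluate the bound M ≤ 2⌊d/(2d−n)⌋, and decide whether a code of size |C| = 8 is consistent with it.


Plotkin bound M ≤ 6; given |C| = 8 > bound (violated).

Check applicability: 2d = 42, n = 35.
2d − n = 7 > 0, so Plotkin applies.
Compute d/(2d−n) = 21/7 ≈ 3.0000.
⌊d/(2d−n)⌋ = 3.
Plotkin bound: M ≤ 2·3 = 6.
Given |C| = 8, check: VIOLATED.
This |C| is above the Plotkin bound, so no binary code with n = 35, d = 21 and 8 codewords exists.


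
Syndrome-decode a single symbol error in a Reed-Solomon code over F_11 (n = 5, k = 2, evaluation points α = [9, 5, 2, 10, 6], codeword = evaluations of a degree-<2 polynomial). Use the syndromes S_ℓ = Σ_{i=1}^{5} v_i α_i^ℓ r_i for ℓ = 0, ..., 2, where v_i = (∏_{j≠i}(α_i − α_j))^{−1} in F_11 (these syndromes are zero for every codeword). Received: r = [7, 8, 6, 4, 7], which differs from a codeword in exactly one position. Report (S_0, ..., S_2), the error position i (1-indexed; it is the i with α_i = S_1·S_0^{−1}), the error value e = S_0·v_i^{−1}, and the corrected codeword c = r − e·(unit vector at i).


S = (6, 3, 7), error at position 5, error magnitude e = 2, c = [7, 8, 6, 4, 5].

Step 1: column multipliers v_i = (∏_{j≠i}(α_i − α_j))^{−1} mod 11.
  i = 1 (α = 9): (9−5)(9−2)(9−10)(9−6) = 4·7·(−1)·3 = −84 ≡ 4, so v_1 = 4^{−1} = 3 (mod 11).
  i = 2 (α = 5): (5−9)(5−2)(5−10)(5−6) = (−4)·3·(−5)·(−1) = −60 ≡ 6, so v_2 = 6^{−1} = 2 (mod 11).
  i = 3 (α = 2): (2−9)(2−5)(2−10)(2−6) = (−7)·(−3)·(−8)·(−4) = 672 ≡ 1, so v_3 = 1^{−1} = 1 (mod 11).
  i = 4 (α = 10): (10−9)(10−5)(10−2)(10−6) = 1·5·8·4 = 160 ≡ 6, so v_4 = 6^{−1} = 2 (mod 11).
  i = 5 (α = 6): (6−9)(6−5)(6−2)(6−10) = (−3)·1·4·(−4) = 48 ≡ 4, so v_5 = 4^{−1} = 3 (mod 11).
  v = [3, 2, 1, 2, 3].
Step 2: syndromes of r = [7, 8, 6, 4, 7] (all sums mod 11).
  S_0 = Σ v_i r_i = 3·7 + 2·8 + 1·6 + 2·4 + 3·7 = 72 ≡ 6.
  S_1 = Σ v_i α_i r_i = 3·9·7 + 2·5·8 + 1·2·6 + 2·10·4 + 3·6·7 = 487 ≡ 3.
  α_i^2 mod 11 = [4, 3, 4, 1, 3].
  S_2 = Σ v_i α_i^2 r_i = 3·4·7 + 2·3·8 + 1·4·6 + 2·1·4 + 3·3·7 = 227 ≡ 7.
  S = (6, 3, 7) ≠ 0, so r is not a codeword (an error is present).
Step 3: locate the error. For a single error e at position i, S_ℓ = v_i·e·α_i^ℓ, so α_err = S_1/S_0.
  S_0^{−1} = 6^{−1} = 2 (mod 11), so α_err = 3·2 = 6 ≡ 6 = α_5. Error position i = 5.
  Consistency check: S_2/S_1 = 7·4 = 28 ≡ 6 = α_err ✓ (single-error assumption holds).
Step 4: error magnitude e = S_0/v_5 = S_0·∏_{j≠5}(α_5 − α_j) = 6·4 = 24 ≡ 2 (mod 11).
Step 5: correct position 5: c_5 = r_5 − e = 7 − 2 ≡ 5 (mod 11). Hence c = [7, 8, 6, 4, 5].
  Check: interpolating c through the α_i gives m(x) = 1 + 8·x (degree < 2) with m(α_i) = c_i for every i, so c is indeed a codeword.


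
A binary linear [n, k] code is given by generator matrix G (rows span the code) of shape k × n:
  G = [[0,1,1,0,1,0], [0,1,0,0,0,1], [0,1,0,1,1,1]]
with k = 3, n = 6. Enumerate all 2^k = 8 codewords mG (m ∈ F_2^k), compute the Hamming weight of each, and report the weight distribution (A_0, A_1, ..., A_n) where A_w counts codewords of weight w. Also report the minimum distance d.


Weight distribution: A_0 = 1, A_2 = 2, A_3 = 4, A_4 = 1. Minimum distance d = 2.

Enumerate all 2^3 = 8 messages m ∈ F_2^3.
For each, compute codeword c = mG in F_2^6, then tally its weight.
  m = 000 → c = 000000, weight = 0.
  m = 100 → c = 011010, weight = 3.
  m = 010 → c = 010001, weight = 2.
  m = 110 → c = 001011, weight = 3.
  m = 001 → c = 010111, weight = 4.
  m = 101 → c = 001101, weight = 3.
  m = 011 → c = 000110, weight = 2.
  m = 111 → c = 011100, weight = 3.
Tally weights:
  weight 0: 1 codewords.
  weight 2: 2 codewords.
  weight 3: 4 codewords.
  weight 4: 1 codewords.
Minimum distance d = smallest w > 0 with A_w > 0 = 2.
Sanity: Σ A_w = 8 = 2^3 = 8 ✓.


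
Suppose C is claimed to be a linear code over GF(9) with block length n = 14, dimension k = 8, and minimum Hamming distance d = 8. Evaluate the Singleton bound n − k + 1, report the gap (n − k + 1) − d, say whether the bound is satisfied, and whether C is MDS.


Singleton RHS = n − k + 1 = 7, slack = -1, bound violated (no such code; not MDS).

Singleton bound: d ≤ n − k + 1.
Here n = 14, k = 8, so n − k + 1 = 7.
Given d = 8, check d ≤ 7: NO.
Slack = (n − k + 1) − d = -1.
The slack is negative: d = 8 exceeds n − k + 1 = 7 by 1, so the Singleton bound is violated and no linear [14, 8, 8]_9 code can exist. In particular it is not MDS (MDS requires d = n − k + 1 exactly).
Description: the claimed parameters are [14, 8, 8]_9; such a code would be impossible (violates the Singleton bound).


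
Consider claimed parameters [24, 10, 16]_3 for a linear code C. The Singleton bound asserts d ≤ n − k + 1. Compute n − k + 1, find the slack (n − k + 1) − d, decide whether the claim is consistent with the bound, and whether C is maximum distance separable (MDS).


Singleton RHS = n − k + 1 = 15, slack = -1, bound violated (no such code; not MDS).

Singleton bound: d ≤ n − k + 1.
Here n = 24, k = 10, so n − k + 1 = 15.
Given d = 16, check d ≤ 15: NO.
Slack = (n − k + 1) − d = -1.
The slack is negative: d = 16 exceeds n − k + 1 = 15 by 1, so the Singleton bound is violated and no linear [24, 10, 16]_3 code can exist. In particular it is not MDS (MDS requires d = n − k + 1 exactly).
Description: the claimed parameters are [24, 10, 16]_3; such a code would be impossible (violates the Singleton bound).


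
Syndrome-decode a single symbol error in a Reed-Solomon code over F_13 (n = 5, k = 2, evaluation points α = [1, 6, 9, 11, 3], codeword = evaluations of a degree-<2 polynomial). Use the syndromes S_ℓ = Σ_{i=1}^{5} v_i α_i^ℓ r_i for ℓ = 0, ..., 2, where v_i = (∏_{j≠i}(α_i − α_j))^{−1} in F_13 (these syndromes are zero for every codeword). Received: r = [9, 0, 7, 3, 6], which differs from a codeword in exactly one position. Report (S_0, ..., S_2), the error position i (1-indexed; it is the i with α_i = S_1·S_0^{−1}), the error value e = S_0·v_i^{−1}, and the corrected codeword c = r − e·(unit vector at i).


S = (11, 11, 11), error at position 1, error magnitude e = 12, c = [10, 0, 7, 3, 6].

Step 1: column multipliers v_i = (∏_{j≠i}(α_i − α_j))^{−1} mod 13.
  i = 1 (α = 1): (1−6)(1−9)(1−11)(1−3) = (−5)·(−8)·(−10)·(−2) = 800 ≡ 7, so v_1 = 7^{−1} = 2 (mod 13).
  i = 2 (α = 6): (6−1)(6−9)(6−11)(6−3) = 5·(−3)·(−5)·3 = 225 ≡ 4, so v_2 = 4^{−1} = 10 (mod 13).
  i = 3 (α = 9): (9−1)(9−6)(9−11)(9−3) = 8·3·(−2)·6 = −288 ≡ 11, so v_3 = 11^{−1} = 6 (mod 13).
  i = 4 (α = 11): (11−1)(11−6)(11−9)(11−3) = 10·5·2·8 = 800 ≡ 7, so v_4 = 7^{−1} = 2 (mod 13).
  i = 5 (α = 3): (3−1)(3−6)(3−9)(3−11) = 2·(−3)·(−6)·(−8) = −288 ≡ 11, so v_5 = 11^{−1} = 6 (mod 13).
  v = [2, 10, 6, 2, 6].
Step 2: syndromes of r = [9, 0, 7, 3, 6] (all sums mod 13).
  S_0 = Σ v_i r_i = 2·9 + 10·0 + 6·7 + 2·3 + 6·6 = 102 ≡ 11.
  S_1 = Σ v_i α_i r_i = 2·1·9 + 10·6·0 + 6·9·7 + 2·11·3 + 6·3·6 = 570 ≡ 11.
  α_i^2 mod 13 = [1, 10, 3, 4, 9].
  S_2 = Σ v_i α_i^2 r_i = 2·1·9 + 10·10·0 + 6·3·7 + 2·4·3 + 6·9·6 = 492 ≡ 11.
  S = (11, 11, 11) ≠ 0, so r is not a codeword (an error is present).
Step 3: locate the error. For a single error e at position i, S_ℓ = v_i·e·α_i^ℓ, so α_err = S_1/S_0.
  S_0^{−1} = 11^{−1} = 6 (mod 13), so α_err = 11·6 = 66 ≡ 1 = α_1. Error position i = 1.
  Consistency check: S_2/S_1 = 11·6 = 66 ≡ 1 = α_err ✓ (single-error assumption holds).
Step 4: error magnitude e = S_0/v_1 = S_0·∏_{j≠1}(α_1 − α_j) = 11·7 = 77 ≡ 12 (mod 13).
Step 5: correct position 1: c_1 = r_1 − e = 9 − 12 ≡ 10 (mod 13). Hence c = [10, 0, 7, 3, 6].
  Check: interpolating c through the α_i gives m(x) = 12 + 11·x (degree < 2) with m(α_i) = c_i for every i, so c is indeed a codeword.
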